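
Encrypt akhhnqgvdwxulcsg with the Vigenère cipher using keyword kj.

Repeat the key across the message: kjkjkjkjkjkjkjkj
a(0)+k(10): 10 → k
k(10)+j(9): 19 → t
h(7)+k(10): 17 → r
h(7)+j(9): 16 → q
n(13)+k(10): 23 → x
q(16)+j(9): 25 → z
g(6)+k(10): 16 → q
v(21)+j(9): 30≡4 → e
d(3)+k(10): 13 → n
w(22)+j(9): 31≡5 → f
x(23)+k(10): 33≡7 → h
u(20)+j(9): 29≡3 → d
l(11)+k(10): 21 → v
c(2)+j(9): 11 → l
s(18)+k(10): 28≡2 → c
g(6)+j(9): 15 → p

ktrqxzqenfhdvlcp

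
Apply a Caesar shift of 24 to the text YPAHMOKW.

Y(24): 24+24=48≡22 → W
P(15): 15+24=39≡13 → N
A(0): 0+24=24 → Y
H(7): 7+24=31≡5 → F
M(12): 12+24=36≡10 → K
O(14): 14+24=38≡12 → M
K(10): 10+24=34≡8 → I
W(22): 22+24=46≡20 → U

WNYFKMIU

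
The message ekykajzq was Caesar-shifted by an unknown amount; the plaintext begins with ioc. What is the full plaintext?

From the crib: e(4)−i(8)=-4≡22, so the shift is 22.
Subtract 22 from each ciphertext letter:
e(4): 4−22=-18≡8 → i
k(10): 10−22=-12≡14 → o
y(24): 24−22=2 → c
k(10): 10−22=-12≡14 → o
a(0): 0−22=-22≡4 → e
j(9): 9−22=-13≡13 → n
z(25): 25−22=3 → d
q(16): 16−22=-6≡20 → u

iocoendu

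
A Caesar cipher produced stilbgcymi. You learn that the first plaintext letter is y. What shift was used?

20

From the crib: s(18)−y(24)=-6≡20, so the shift is 20.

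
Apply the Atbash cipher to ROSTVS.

R(17) → I(8)
O(14) → L(11)
S(18) → H(7)
T(19) → G(6)
V(21) → E(4)
S(18) → H(7)

ILHGEH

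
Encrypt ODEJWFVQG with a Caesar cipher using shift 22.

KZAFSBRMC

O(14): 14+22=36≡10 → K
D(3): 3+22=25 → Z
E(4): 4+22=26≡0 → A
J(9): 9+22=31≡5 → F
W(22): 22+22=44≡18 → S
F(5): 5+22=27≡1 → B
V(21): 21+22=43≡17 → R
Q(16): 16+22=38≡12 → M
G(6): 6+22=28≡2 → C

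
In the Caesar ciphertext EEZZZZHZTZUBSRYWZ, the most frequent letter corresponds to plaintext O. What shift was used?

The most frequent ciphertext letter is Z (appears 7 times).
Z is position 25; O is position 14.
Shift = 11.

11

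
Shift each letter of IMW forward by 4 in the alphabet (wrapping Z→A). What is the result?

I(8): 8+4=12 → M
M(12): 12+4=16 → Q
W(22): 22+4=26≡0 → A

MQA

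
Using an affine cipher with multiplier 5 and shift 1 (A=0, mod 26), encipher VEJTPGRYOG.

CVUSYFIRTF

V(21): 5·21+1=106≡2 → C
E(4): 5·4+1=21 → V
J(9): 5·9+1=46≡20 → U
T(19): 5·19+1=96≡18 → S
P(15): 5·15+1=76≡24 → Y
G(6): 5·6+1=31≡5 → F
R(17): 5·17+1=86≡8 → I
Y(24): 5·24+1=121≡17 → R
O(14): 5·14+1=71≡19 → T
G(6): 5·6+1=31≡5 → F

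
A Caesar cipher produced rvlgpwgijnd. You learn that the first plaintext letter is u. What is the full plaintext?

From the crib: r(17)−u(20)=-3≡23, so the shift is 23.
Subtract 23 from each ciphertext letter:
r(17): 17−23=-6≡20 → u
v(21): 21−23=-2≡24 → y
l(11): 11−23=-12≡14 → o
g(6): 6−23=-17≡9 → j
p(15): 15−23=-8≡18 → s
w(22): 22−23=-1≡25 → z
g(6): 6−23=-17≡9 → j
i(8): 8−23=-15≡11 → l
j(9): 9−23=-14≡12 → m
n(13): 13−23=-10≡16 → q
d(3): 3−23=-20≡6 → g

uyojszjlmqg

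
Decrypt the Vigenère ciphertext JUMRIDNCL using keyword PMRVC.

UIVWGOBLQ

Repeat the key across the ciphertext: PMRVCPMRV
J(9)−P(15): -6≡20 → U
U(20)−M(12): 8 → I
M(12)−R(17): -5≡21 → V
R(17)−V(21): -4≡22 → W
I(8)−C(2): 6 → G
D(3)−P(15): -12≡14 → O
N(13)−M(12): 1 → B
C(2)−R(17): -15≡11 → L
L(11)−V(21): -10≡16 → Q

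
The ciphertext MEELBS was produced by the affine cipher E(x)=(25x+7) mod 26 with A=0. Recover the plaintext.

VDDWGP

The inverse of 25 mod 26 is 25, since 25·25=625≡1. Apply D(y)=25·(y−7) mod 26:
M(12): 25·(12−7)=125≡21 → V
E(4): 25·(4−7)=-75≡3 → D
E(4): 25·(4−7)=-75≡3 → D
L(11): 25·(11−7)=100≡22 → W
B(1): 25·(1−7)=-150≡6 → G
S(18): 25·(18−7)=275≡15 → P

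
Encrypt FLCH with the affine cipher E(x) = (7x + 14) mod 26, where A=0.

XNCL

F(5): 7·5+14=49≡23 → X
L(11): 7·11+14=91≡13 → N
C(2): 7·2+14=28≡2 → C
H(7): 7·7+14=63≡11 → L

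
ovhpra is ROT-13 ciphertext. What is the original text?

biucen

o(14): 14−13=1 → b
v(21): 21−13=8 → i
h(7): 7−13=-6≡20 → u
p(15): 15−13=2 → c
r(17): 17−13=4 → e
a(0): 0−13=-13≡13 → n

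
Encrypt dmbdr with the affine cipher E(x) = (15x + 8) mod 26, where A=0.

d(3): 15·3+8=53≡1 → b
m(12): 15·12+8=188≡6 → g
b(1): 15·1+8=23 → x
d(3): 15·3+8=53≡1 → b
r(17): 15·17+8=263≡3 → d

bgxbd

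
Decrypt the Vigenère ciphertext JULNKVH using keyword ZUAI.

Repeat the key across the ciphertext: ZUAIZUA
J(9)−Z(25): -16≡10 → K
U(20)−U(20): 0 → A
L(11)−A(0): 11 → L
N(13)−I(8): 5 → F
K(10)−Z(25): -15≡11 → L
V(21)−U(20): 1 → B
H(7)−A(0): 7 → H

KALFLBH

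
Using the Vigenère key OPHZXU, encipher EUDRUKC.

Repeat the key across the message: OPHZXUO
E(4)+O(14): 18 → S
U(20)+P(15): 35≡9 → J
D(3)+H(7): 10 → K
R(17)+Z(25): 42≡16 → Q
U(20)+X(23): 43≡17 → R
K(10)+U(20): 30≡4 → E
C(2)+O(14): 16 → Q

SJKQREQ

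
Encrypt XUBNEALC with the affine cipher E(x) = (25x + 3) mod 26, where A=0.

GJCQZDSB

X(23): 25·23+3=578≡6 → G
U(20): 25·20+3=503≡9 → J
B(1): 25·1+3=28≡2 → C
N(13): 25·13+3=328≡16 → Q
E(4): 25·4+3=103≡25 → Z
A(0): 25·0+3=3 → D
L(11): 25·11+3=278≡18 → S
C(2): 25·2+3=53≡1 → B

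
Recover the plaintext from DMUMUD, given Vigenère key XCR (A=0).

Repeat the key across the ciphertext: XCRXCR
D(3)−X(23): -20≡6 → G
M(12)−C(2): 10 → K
U(20)−R(17): 3 → D
M(12)−X(23): -11≡15 → P
U(20)−C(2): 18 → S
D(3)−R(17): -14≡12 → M

GKDPSM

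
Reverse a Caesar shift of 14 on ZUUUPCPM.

LGGGBOBY

Z(25): 25−14=11 → L
U(20): 20−14=6 → G
U(20): 20−14=6 → G
U(20): 20−14=6 → G
P(15): 15−14=1 → B
C(2): 2−14=-12≡14 → O
P(15): 15−14=1 → B
M(12): 12−14=-2≡24 → Y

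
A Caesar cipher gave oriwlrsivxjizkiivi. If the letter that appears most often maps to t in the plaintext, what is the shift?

The most frequent ciphertext letter is i (appears 6 times).
i is position 8; t is position 19.
Shift = -11≡15.

15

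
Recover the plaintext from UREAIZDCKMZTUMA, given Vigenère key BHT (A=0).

Repeat the key across the ciphertext: BHTBHTBHTBHTBHT
U(20)−B(1): 19 → T
R(17)−H(7): 10 → K
E(4)−T(19): -15≡11 → L
A(0)−B(1): -1≡25 → Z
I(8)−H(7): 1 → B
Z(25)−T(19): 6 → G
D(3)−B(1): 2 → C
C(2)−H(7): -5≡21 → V
K(10)−T(19): -9≡17 → R
M(12)−B(1): 11 → L
Z(25)−H(7): 18 → S
T(19)−T(19): 0 → A
U(20)−B(1): 19 → T
M(12)−H(7): 5 → F
A(0)−T(19): -19≡7 → H

TKLZBGCVRLSATFH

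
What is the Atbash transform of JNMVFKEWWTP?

J(9) → Q(16)
N(13) → M(12)
M(12) → N(13)
V(21) → E(4)
F(5) → U(20)
K(10) → P(15)
E(4) → V(21)
W(22) → D(3)
W(22) → D(3)
T(19) → G(6)
P(15) → K(10)

QMNEUPVDDGK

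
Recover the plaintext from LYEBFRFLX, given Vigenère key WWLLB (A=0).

PCTQEVJAM

Repeat the key across the ciphertext: WWLLBWWLL
L(11)−W(22): -11≡15 → P
Y(24)−W(22): 2 → C
E(4)−L(11): -7≡19 → T
B(1)−L(11): -10≡16 → Q
F(5)−B(1): 4 → E
R(17)−W(22): -5≡21 → V
F(5)−W(22): -17≡9 → J
L(11)−L(11): 0 → A
X(23)−L(11): 12 → M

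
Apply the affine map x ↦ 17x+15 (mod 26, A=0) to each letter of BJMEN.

B(1): 17·1+15=32≡6 → G
J(9): 17·9+15=168≡12 → M
M(12): 17·12+15=219≡11 → L
E(4): 17·4+15=83≡5 → F
N(13): 17·13+15=236≡2 → C

GMLFC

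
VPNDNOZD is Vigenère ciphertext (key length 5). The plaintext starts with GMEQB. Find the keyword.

Subtract each crib letter from the matching ciphertext letter (mod 26):
V(21)−G(6)=15 → P
P(15)−M(12)=3 → D
N(13)−E(4)=9 → J
D(3)−Q(16)=-13≡13 → N
N(13)−B(1)=12 → M

PDJNM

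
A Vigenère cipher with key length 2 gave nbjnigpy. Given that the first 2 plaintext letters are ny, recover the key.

ad

Subtract each crib letter from the matching ciphertext letter (mod 26):
n(13)−n(13)=0 → a
b(1)−y(24)=-23≡3 → d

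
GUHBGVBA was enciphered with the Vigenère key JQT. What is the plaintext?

Repeat the key across the ciphertext: JQTJQTJQ
G(6)−J(9): -3≡23 → X
U(20)−Q(16): 4 → E
H(7)−T(19): -12≡14 → O
B(1)−J(9): -8≡18 → S
G(6)−Q(16): -10≡16 → Q
V(21)−T(19): 2 → C
B(1)−J(9): -8≡18 → S
A(0)−Q(16): -16≡10 → K

XEOSQCSK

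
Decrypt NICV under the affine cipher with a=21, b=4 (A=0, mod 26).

The inverse of 21 mod 26 is 5, since 21·5=105≡1. Apply D(y)=5·(y−4) mod 26:
N(13): 5·(13−4)=45≡19 → T
I(8): 5·(8−4)=20 → U
C(2): 5·(2−4)=-10≡16 → Q
V(21): 5·(21−4)=85≡7 → H

TUQH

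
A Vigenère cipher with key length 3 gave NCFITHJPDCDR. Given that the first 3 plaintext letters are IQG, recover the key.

FMZ

Subtract each crib letter from the matching ciphertext letter (mod 26):
N(13)−I(8)=5 → F
C(2)−Q(16)=-14≡12 → M
F(5)−G(6)=-1≡25 → Z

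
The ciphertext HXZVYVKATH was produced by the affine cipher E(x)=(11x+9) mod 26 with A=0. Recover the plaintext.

The inverse of 11 mod 26 is 19, since 11·19=209≡1. Apply D(y)=19·(y−9) mod 26:
H(7): 19·(7−9)=-38≡14 → O
X(23): 19·(23−9)=266≡6 → G
Z(25): 19·(25−9)=304≡18 → S
V(21): 19·(21−9)=228≡20 → U
Y(24): 19·(24−9)=285≡25 → Z
V(21): 19·(21−9)=228≡20 → U
K(10): 19·(10−9)=19 → T
A(0): 19·(0−9)=-171≡11 → L
T(19): 19·(19−9)=190≡8 → I
H(7): 19·(7−9)=-38≡14 → O

OGSUZUTLIO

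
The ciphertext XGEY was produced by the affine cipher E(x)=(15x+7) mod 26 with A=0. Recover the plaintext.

ITFP

The inverse of 15 mod 26 is 7, since 15·7=105≡1. Apply D(y)=7·(y−7) mod 26:
X(23): 7·(23−7)=112≡8 → I
G(6): 7·(6−7)=-7≡19 → T
E(4): 7·(4−7)=-21≡5 → F
Y(24): 7·(24−7)=119≡15 → P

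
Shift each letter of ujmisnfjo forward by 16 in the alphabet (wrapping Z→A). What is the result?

kzcyidvze

u(20): 20+16=36≡10 → k
j(9): 9+16=25 → z
m(12): 12+16=28≡2 → c
i(8): 8+16=24 → y
s(18): 18+16=34≡8 → i
n(13): 13+16=29≡3 → d
f(5): 5+16=21 → v
j(9): 9+16=25 → z
o(14): 14+16=30≡4 → e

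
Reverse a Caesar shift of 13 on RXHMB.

R(17): 17−13=4 → E
X(23): 23−13=10 → K
H(7): 7−13=-6≡20 → U
M(12): 12−13=-1≡25 → Z
B(1): 1−13=-12≡14 → O

EKUZO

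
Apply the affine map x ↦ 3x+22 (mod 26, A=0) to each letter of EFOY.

ILMQ

E(4): 3·4+22=34≡8 → I
F(5): 3·5+22=37≡11 → L
O(14): 3·14+22=64≡12 → M
Y(24): 3·24+22=94≡16 → Q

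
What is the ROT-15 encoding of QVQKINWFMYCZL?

FKFZXCLUBNROA

Q(16): 16+15=31≡5 → F
V(21): 21+15=36≡10 → K
Q(16): 16+15=31≡5 → F
K(10): 10+15=25 → Z
I(8): 8+15=23 → X
N(13): 13+15=28≡2 → C
W(22): 22+15=37≡11 → L
F(5): 5+15=20 → U
M(12): 12+15=27≡1 → B
Y(24): 24+15=39≡13 → N
C(2): 2+15=17 → R
Z(25): 25+15=40≡14 → O
L(11): 11+15=26≡0 → A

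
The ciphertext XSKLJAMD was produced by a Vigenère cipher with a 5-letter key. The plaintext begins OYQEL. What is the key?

Subtract each crib letter from the matching ciphertext letter (mod 26):
X(23)−O(14)=9 → J
S(18)−Y(24)=-6≡20 → U
K(10)−Q(16)=-6≡20 → U
L(11)−E(4)=7 → H
J(9)−L(11)=-2≡24 → Y

JUUHY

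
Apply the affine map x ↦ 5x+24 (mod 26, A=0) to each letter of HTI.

H(7): 5·7+24=59≡7 → H
T(19): 5·19+24=119≡15 → P
I(8): 5·8+24=64≡12 → M

HPM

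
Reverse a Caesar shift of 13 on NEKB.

N(13): 13−13=0 → A
E(4): 4−13=-9≡17 → R
K(10): 10−13=-3≡23 → X
B(1): 1−13=-12≡14 → O

ARXO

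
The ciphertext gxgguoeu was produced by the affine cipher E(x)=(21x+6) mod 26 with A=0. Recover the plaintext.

ahaasoqs

The inverse of 21 mod 26 is 5, since 21·5=105≡1. Apply D(y)=5·(y−6) mod 26:
g(6): 5·(6−6)=0 → a
x(23): 5·(23−6)=85≡7 → h
g(6): 5·(6−6)=0 → a
g(6): 5·(6−6)=0 → a
u(20): 5·(20−6)=70≡18 → s
o(14): 5·(14−6)=40≡14 → o
e(4): 5·(4−6)=-10≡16 → q
u(20): 5·(20−6)=70≡18 → s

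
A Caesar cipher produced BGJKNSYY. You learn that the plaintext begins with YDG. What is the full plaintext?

YDGHKPVV

From the crib: B(1)−Y(24)=-23≡3, so the shift is 3.
Subtract 3 from each ciphertext letter:
B(1): 1−3=-2≡24 → Y
G(6): 6−3=3 → D
J(9): 9−3=6 → G
K(10): 10−3=7 → H
N(13): 13−3=10 → K
S(18): 18−3=15 → P
Y(24): 24−3=21 → V
Y(24): 24−3=21 → V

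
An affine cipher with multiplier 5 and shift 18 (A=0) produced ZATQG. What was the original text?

The inverse of 5 mod 26 is 21, since 5·21=105≡1. Apply D(y)=21·(y−18) mod 26:
Z(25): 21·(25−18)=147≡17 → R
A(0): 21·(0−18)=-378≡12 → M
T(19): 21·(19−18)=21 → V
Q(16): 21·(16−18)=-42≡10 → K
G(6): 21·(6−18)=-252≡8 → I

RMVKI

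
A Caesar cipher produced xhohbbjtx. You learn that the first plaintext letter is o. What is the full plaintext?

From the crib: x(23)−o(14)=9, so the shift is 9.
Subtract 9 from each ciphertext letter:
x(23): 23−9=14 → o
h(7): 7−9=-2≡24 → y
o(14): 14−9=5 → f
h(7): 7−9=-2≡24 → y
b(1): 1−9=-8≡18 → s
b(1): 1−9=-8≡18 → s
j(9): 9−9=0 → a
t(19): 19−9=10 → k
x(23): 23−9=14 → o

oyfyssako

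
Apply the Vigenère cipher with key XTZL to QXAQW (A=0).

NQZBT

Repeat the key across the message: XTZLX
Q(16)+X(23): 39≡13 → N
X(23)+T(19): 42≡16 → Q
A(0)+Z(25): 25 → Z
Q(16)+L(11): 27≡1 → B
W(22)+X(23): 45≡19 → T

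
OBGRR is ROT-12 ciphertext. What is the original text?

CPUFF

O(14): 14−12=2 → C
B(1): 1−12=-11≡15 → P
G(6): 6−12=-6≡20 → U
R(17): 17−12=5 → F
R(17): 17−12=5 → F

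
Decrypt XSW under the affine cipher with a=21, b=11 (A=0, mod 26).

The inverse of 21 mod 26 is 5, since 21·5=105≡1. Apply D(y)=5·(y−11) mod 26:
X(23): 5·(23−11)=60≡8 → I
S(18): 5·(18−11)=35≡9 → J
W(22): 5·(22−11)=55≡3 → D

IJD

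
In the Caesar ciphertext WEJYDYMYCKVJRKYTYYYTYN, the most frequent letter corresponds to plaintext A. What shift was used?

24

The most frequent ciphertext letter is Y (appears 8 times).
Y is position 24; A is position 0.
Shift = 24.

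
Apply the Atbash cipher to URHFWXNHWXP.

U(20) → F(5)
R(17) → I(8)
H(7) → S(18)
F(5) → U(20)
W(22) → D(3)
X(23) → C(2)
N(13) → M(12)
H(7) → S(18)
W(22) → D(3)
X(23) → C(2)
P(15) → K(10)

FISUDCMSDCK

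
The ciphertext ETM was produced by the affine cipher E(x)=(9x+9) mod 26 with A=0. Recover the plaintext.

LEJ

The inverse of 9 mod 26 is 3, since 9·3=27≡1. Apply D(y)=3·(y−9) mod 26:
E(4): 3·(4−9)=-15≡11 → L
T(19): 3·(19−9)=30≡4 → E
M(12): 3·(12−9)=9 → J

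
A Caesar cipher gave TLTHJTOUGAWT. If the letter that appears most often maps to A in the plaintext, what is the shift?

19

The most frequent ciphertext letter is T (appears 4 times).
T is position 19; A is position 0.
Shift = 19.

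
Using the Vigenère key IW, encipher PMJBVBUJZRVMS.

Repeat the key across the message: IWIWIWIWIWIWI
P(15)+I(8): 23 → X
M(12)+W(22): 34≡8 → I
J(9)+I(8): 17 → R
B(1)+W(22): 23 → X
V(21)+I(8): 29≡3 → D
B(1)+W(22): 23 → X
U(20)+I(8): 28≡2 → C
J(9)+W(22): 31≡5 → F
Z(25)+I(8): 33≡7 → H
R(17)+W(22): 39≡13 → N
V(21)+I(8): 29≡3 → D
M(12)+W(22): 34≡8 → I
S(18)+I(8): 26≡0 → A

XIRXDXCFHNDIA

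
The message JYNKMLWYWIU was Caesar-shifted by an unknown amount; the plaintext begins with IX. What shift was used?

From the crib: J(9)−I(8)=1, so the shift is 1.

1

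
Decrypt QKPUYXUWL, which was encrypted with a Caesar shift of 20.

Q(16): 16−20=-4≡22 → W
K(10): 10−20=-10≡16 → Q
P(15): 15−20=-5≡21 → V
U(20): 20−20=0 → A
Y(24): 24−20=4 → E
X(23): 23−20=3 → D
U(20): 20−20=0 → A
W(22): 22−20=2 → C
L(11): 11−20=-9≡17 → R

WQVAEDACR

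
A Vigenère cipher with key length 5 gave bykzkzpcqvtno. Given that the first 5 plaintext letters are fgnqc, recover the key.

Subtract each crib letter from the matching ciphertext letter (mod 26):
b(1)−f(5)=-4≡22 → w
y(24)−g(6)=18 → s
k(10)−n(13)=-3≡23 → x
z(25)−q(16)=9 → j
k(10)−c(2)=8 → i

wsxji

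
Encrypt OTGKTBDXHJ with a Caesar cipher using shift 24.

MREIRZBVFH

O(14): 14+24=38≡12 → M
T(19): 19+24=43≡17 → R
G(6): 6+24=30≡4 → E
K(10): 10+24=34≡8 → I
T(19): 19+24=43≡17 → R
B(1): 1+24=25 → Z
D(3): 3+24=27≡1 → B
X(23): 23+24=47≡21 → V
H(7): 7+24=31≡5 → F
J(9): 9+24=33≡7 → H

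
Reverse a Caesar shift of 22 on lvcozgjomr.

pzgsdknsqv

l(11): 11−22=-11≡15 → p
v(21): 21−22=-1≡25 → z
c(2): 2−22=-20≡6 → g
o(14): 14−22=-8≡18 → s
z(25): 25−22=3 → d
g(6): 6−22=-16≡10 → k
j(9): 9−22=-13≡13 → n
o(14): 14−22=-8≡18 → s
m(12): 12−22=-10≡16 → q
r(17): 17−22=-5≡21 → v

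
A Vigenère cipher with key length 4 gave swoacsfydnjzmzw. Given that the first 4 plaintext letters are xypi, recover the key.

Subtract each crib letter from the matching ciphertext letter (mod 26):
s(18)−x(23)=-5≡21 → v
w(22)−y(24)=-2≡24 → y
o(14)−p(15)=-1≡25 → z
a(0)−i(8)=-8≡18 → s

vyzs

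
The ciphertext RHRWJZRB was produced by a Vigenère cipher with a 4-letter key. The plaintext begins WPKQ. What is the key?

Subtract each crib letter from the matching ciphertext letter (mod 26):
R(17)−W(22)=-5≡21 → V
H(7)−P(15)=-8≡18 → S
R(17)−K(10)=7 → H
W(22)−Q(16)=6 → G

VSHG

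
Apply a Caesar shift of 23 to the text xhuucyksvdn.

uerrzvhpsak

x(23): 23+23=46≡20 → u
h(7): 7+23=30≡4 → e
u(20): 20+23=43≡17 → r
u(20): 20+23=43≡17 → r
c(2): 2+23=25 → z
y(24): 24+23=47≡21 → v
k(10): 10+23=33≡7 → h
s(18): 18+23=41≡15 → p
v(21): 21+23=44≡18 → s
d(3): 3+23=26≡0 → a
n(13): 13+23=36≡10 → k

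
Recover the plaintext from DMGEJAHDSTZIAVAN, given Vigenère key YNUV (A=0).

Repeat the key across the ciphertext: YNUVYNUVYNUVYNUV
D(3)−Y(24): -21≡5 → F
M(12)−N(13): -1≡25 → Z
G(6)−U(20): -14≡12 → M
E(4)−V(21): -17≡9 → J
J(9)−Y(24): -15≡11 → L
A(0)−N(13): -13≡13 → N
H(7)−U(20): -13≡13 → N
D(3)−V(21): -18≡8 → I
S(18)−Y(24): -6≡20 → U
T(19)−N(13): 6 → G
Z(25)−U(20): 5 → F
I(8)−V(21): -13≡13 → N
A(0)−Y(24): -24≡2 → C
V(21)−N(13): 8 → I
A(0)−U(20): -20≡6 → G
N(13)−V(21): -8≡18 → S

FZMJLNNIUGFNCIGS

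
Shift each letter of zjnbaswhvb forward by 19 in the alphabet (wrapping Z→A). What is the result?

z(25): 25+19=44≡18 → s
j(9): 9+19=28≡2 → c
n(13): 13+19=32≡6 → g
b(1): 1+19=20 → u
a(0): 0+19=19 → t
s(18): 18+19=37≡11 → l
w(22): 22+19=41≡15 → p
h(7): 7+19=26≡0 → a
v(21): 21+19=40≡14 → o
b(1): 1+19=20 → u

scgutlpaou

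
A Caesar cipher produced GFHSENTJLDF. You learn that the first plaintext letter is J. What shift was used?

From the crib: G(6)−J(9)=-3≡23, so the shift is 23.

23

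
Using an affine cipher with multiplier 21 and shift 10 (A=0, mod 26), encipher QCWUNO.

IAEOXS

Q(16): 21·16+10=346≡8 → I
C(2): 21·2+10=52≡0 → A
W(22): 21·22+10=472≡4 → E
U(20): 21·20+10=430≡14 → O
N(13): 21·13+10=283≡23 → X
O(14): 21·14+10=304≡18 → S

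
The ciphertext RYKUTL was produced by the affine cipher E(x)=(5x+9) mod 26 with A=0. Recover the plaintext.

The inverse of 5 mod 26 is 21, since 5·21=105≡1. Apply D(y)=21·(y−9) mod 26:
R(17): 21·(17−9)=168≡12 → M
Y(24): 21·(24−9)=315≡3 → D
K(10): 21·(10−9)=21 → V
U(20): 21·(20−9)=231≡23 → X
T(19): 21·(19−9)=210≡2 → C
L(11): 21·(11−9)=42≡16 → Q

MDVXCQ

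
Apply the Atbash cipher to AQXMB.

A(0) → Z(25)
Q(16) → J(9)
X(23) → C(2)
M(12) → N(13)
B(1) → Y(24)

ZJCNY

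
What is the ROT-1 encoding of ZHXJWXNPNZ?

AIYKXYOQOA

Z(25): 25+1=26≡0 → A
H(7): 7+1=8 → I
X(23): 23+1=24 → Y
J(9): 9+1=10 → K
W(22): 22+1=23 → X
X(23): 23+1=24 → Y
N(13): 13+1=14 → O
P(15): 15+1=16 → Q
N(13): 13+1=14 → O
Z(25): 25+1=26≡0 → A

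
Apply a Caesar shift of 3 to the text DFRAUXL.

GIUDXAO

D(3): 3+3=6 → G
F(5): 5+3=8 → I
R(17): 17+3=20 → U
A(0): 0+3=3 → D
U(20): 20+3=23 → X
X(23): 23+3=26≡0 → A
L(11): 11+3=14 → O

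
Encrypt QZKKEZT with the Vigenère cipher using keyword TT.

JSDDXSM

Repeat the key across the message: TTTTTTT
Q(16)+T(19): 35≡9 → J
Z(25)+T(19): 44≡18 → S
K(10)+T(19): 29≡3 → D
K(10)+T(19): 29≡3 → D
E(4)+T(19): 23 → X
Z(25)+T(19): 44≡18 → S
T(19)+T(19): 38≡12 → M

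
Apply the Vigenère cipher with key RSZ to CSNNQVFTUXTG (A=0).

Repeat the key across the message: RSZRSZRSZRSZ
C(2)+R(17): 19 → T
S(18)+S(18): 36≡10 → K
N(13)+Z(25): 38≡12 → M
N(13)+R(17): 30≡4 → E
Q(16)+S(18): 34≡8 → I
V(21)+Z(25): 46≡20 → U
F(5)+R(17): 22 → W
T(19)+S(18): 37≡11 → L
U(20)+Z(25): 45≡19 → T
X(23)+R(17): 40≡14 → O
T(19)+S(18): 37≡11 → L
G(6)+Z(25): 31≡5 → F

TKMEIUWLTOLF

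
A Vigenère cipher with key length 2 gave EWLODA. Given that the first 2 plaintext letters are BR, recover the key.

DF

Subtract each crib letter from the matching ciphertext letter (mod 26):
E(4)−B(1)=3 → D
W(22)−R(17)=5 → F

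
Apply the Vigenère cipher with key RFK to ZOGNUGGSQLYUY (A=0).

QTQEZQXXACDEP

Repeat the key across the message: RFKRFKRFKRFKR
Z(25)+R(17): 42≡16 → Q
O(14)+F(5): 19 → T
G(6)+K(10): 16 → Q
N(13)+R(17): 30≡4 → E
U(20)+F(5): 25 → Z
G(6)+K(10): 16 → Q
G(6)+R(17): 23 → X
S(18)+F(5): 23 → X
Q(16)+K(10): 26≡0 → A
L(11)+R(17): 28≡2 → C
Y(24)+F(5): 29≡3 → D
U(20)+K(10): 30≡4 → E
Y(24)+R(17): 41≡15 → P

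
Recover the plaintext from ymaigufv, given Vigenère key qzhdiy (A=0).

intfywpw

Repeat the key across the ciphertext: qzhdiyqz
y(24)−q(16): 8 → i
m(12)−z(25): -13≡13 → n
a(0)−h(7): -7≡19 → t
i(8)−d(3): 5 → f
g(6)−i(8): -2≡24 → y
u(20)−y(24): -4≡22 → w
f(5)−q(16): -11≡15 → p
v(21)−z(25): -4≡22 → w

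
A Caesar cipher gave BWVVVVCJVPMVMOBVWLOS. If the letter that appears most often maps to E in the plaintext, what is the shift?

17

The most frequent ciphertext letter is V (appears 7 times).
V is position 21; E is position 4.
Shift = 17.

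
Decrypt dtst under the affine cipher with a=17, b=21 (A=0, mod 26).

The inverse of 17 mod 26 is 23, since 17·23=391≡1. Apply D(y)=23·(y−21) mod 26:
d(3): 23·(3−21)=-414≡2 → c
t(19): 23·(19−21)=-46≡6 → g
s(18): 23·(18−21)=-69≡9 → j
t(19): 23·(19−21)=-46≡6 → g

cgjg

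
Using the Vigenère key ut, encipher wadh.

Repeat the key across the message: utut
w(22)+u(20): 42≡16 → q
a(0)+t(19): 19 → t
d(3)+u(20): 23 → x
h(7)+t(19): 26≡0 → a

qtxa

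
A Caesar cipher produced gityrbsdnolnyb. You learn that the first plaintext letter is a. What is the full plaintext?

acnslvmxhifhsv

From the crib: g(6)−a(0)=6, so the shift is 6.
Subtract 6 from each ciphertext letter:
g(6): 6−6=0 → a
i(8): 8−6=2 → c
t(19): 19−6=13 → n
y(24): 24−6=18 → s
r(17): 17−6=11 → l
b(1): 1−6=-5≡21 → v
s(18): 18−6=12 → m
d(3): 3−6=-3≡23 → x
n(13): 13−6=7 → h
o(14): 14−6=8 → i
l(11): 11−6=5 → f
n(13): 13−6=7 → h
y(24): 24−6=18 → s
b(1): 1−6=-5≡21 → v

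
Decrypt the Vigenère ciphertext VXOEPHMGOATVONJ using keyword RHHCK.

EQHCFQFZMQCOHLZ

Repeat the key across the ciphertext: RHHCKRHHCKRHHCK
V(21)−R(17): 4 → E
X(23)−H(7): 16 → Q
O(14)−H(7): 7 → H
E(4)−C(2): 2 → C
P(15)−K(10): 5 → F
H(7)−R(17): -10≡16 → Q
M(12)−H(7): 5 → F
G(6)−H(7): -1≡25 → Z
O(14)−C(2): 12 → M
A(0)−K(10): -10≡16 → Q
T(19)−R(17): 2 → C
V(21)−H(7): 14 → O
O(14)−H(7): 7 → H
N(13)−C(2): 11 → L
J(9)−K(10): -1≡25 → Z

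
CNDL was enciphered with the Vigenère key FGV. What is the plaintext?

XHIG

Repeat the key across the ciphertext: FGVF
C(2)−F(5): -3≡23 → X
N(13)−G(6): 7 → H
D(3)−V(21): -18≡8 → I
L(11)−F(5): 6 → G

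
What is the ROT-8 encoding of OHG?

O(14): 14+8=22 → W
H(7): 7+8=15 → P
G(6): 6+8=14 → O

WPO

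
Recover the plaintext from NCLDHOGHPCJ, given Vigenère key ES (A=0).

Repeat the key across the ciphertext: ESESESESESE
N(13)−E(4): 9 → J
C(2)−S(18): -16≡10 → K
L(11)−E(4): 7 → H
D(3)−S(18): -15≡11 → L
H(7)−E(4): 3 → D
O(14)−S(18): -4≡22 → W
G(6)−E(4): 2 → C
H(7)−S(18): -11≡15 → P
P(15)−E(4): 11 → L
C(2)−S(18): -16≡10 → K
J(9)−E(4): 5 → F

JKHLDWCPLKF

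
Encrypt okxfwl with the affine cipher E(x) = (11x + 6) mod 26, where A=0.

emzjox

o(14): 11·14+6=160≡4 → e
k(10): 11·10+6=116≡12 → m
x(23): 11·23+6=259≡25 → z
f(5): 11·5+6=61≡9 → j
w(22): 11·22+6=248≡14 → o
l(11): 11·11+6=127≡23 → x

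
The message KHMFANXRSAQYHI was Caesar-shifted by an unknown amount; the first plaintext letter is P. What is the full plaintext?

From the crib: K(10)−P(15)=-5≡21, so the shift is 21.
Subtract 21 from each ciphertext letter:
K(10): 10−21=-11≡15 → P
H(7): 7−21=-14≡12 → M
M(12): 12−21=-9≡17 → R
F(5): 5−21=-16≡10 → K
A(0): 0−21=-21≡5 → F
N(13): 13−21=-8≡18 → S
X(23): 23−21=2 → C
R(17): 17−21=-4≡22 → W
S(18): 18−21=-3≡23 → X
A(0): 0−21=-21≡5 → F
Q(16): 16−21=-5≡21 → V
Y(24): 24−21=3 → D
H(7): 7−21=-14≡12 → M
I(8): 8−21=-13≡13 → N

PMRKFSCWXFVDMN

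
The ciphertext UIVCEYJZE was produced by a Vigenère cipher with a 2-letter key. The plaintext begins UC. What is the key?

AG

Subtract each crib letter from the matching ciphertext letter (mod 26):
U(20)−U(20)=0 → A
I(8)−C(2)=6 → G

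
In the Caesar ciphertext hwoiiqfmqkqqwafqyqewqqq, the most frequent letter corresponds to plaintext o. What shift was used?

2

The most frequent ciphertext letter is q (appears 9 times).
q is position 16; o is position 14.
Shift = 2.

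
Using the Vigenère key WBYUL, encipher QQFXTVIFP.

Repeat the key across the message: WBYULWBYU
Q(16)+W(22): 38≡12 → M
Q(16)+B(1): 17 → R
F(5)+Y(24): 29≡3 → D
X(23)+U(20): 43≡17 → R
T(19)+L(11): 30≡4 → E
V(21)+W(22): 43≡17 → R
I(8)+B(1): 9 → J
F(5)+Y(24): 29≡3 → D
P(15)+U(20): 35≡9 → J

MRDRERJDJ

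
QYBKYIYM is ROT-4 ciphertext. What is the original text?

MUXGUEUI

Q(16): 16−4=12 → M
Y(24): 24−4=20 → U
B(1): 1−4=-3≡23 → X
K(10): 10−4=6 → G
Y(24): 24−4=20 → U
I(8): 8−4=4 → E
Y(24): 24−4=20 → U
M(12): 12−4=8 → I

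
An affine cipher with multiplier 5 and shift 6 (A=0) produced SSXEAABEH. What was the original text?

SSTKEEZKV

The inverse of 5 mod 26 is 21, since 5·21=105≡1. Apply D(y)=21·(y−6) mod 26:
S(18): 21·(18−6)=252≡18 → S
S(18): 21·(18−6)=252≡18 → S
X(23): 21·(23−6)=357≡19 → T
E(4): 21·(4−6)=-42≡10 → K
A(0): 21·(0−6)=-126≡4 → E
A(0): 21·(0−6)=-126≡4 → E
B(1): 21·(1−6)=-105≡25 → Z
E(4): 21·(4−6)=-42≡10 → K
H(7): 21·(7−6)=21 → V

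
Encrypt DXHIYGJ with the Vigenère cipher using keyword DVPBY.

GSWJWJE

Repeat the key across the message: DVPBYDV
D(3)+D(3): 6 → G
X(23)+V(21): 44≡18 → S
H(7)+P(15): 22 → W
I(8)+B(1): 9 → J
Y(24)+Y(24): 48≡22 → W
G(6)+D(3): 9 → J
J(9)+V(21): 30≡4 → E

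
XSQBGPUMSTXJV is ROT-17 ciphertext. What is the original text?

GBZKPYDVBCGSE

X(23): 23−17=6 → G
S(18): 18−17=1 → B
Q(16): 16−17=-1≡25 → Z
B(1): 1−17=-16≡10 → K
G(6): 6−17=-11≡15 → P
P(15): 15−17=-2≡24 → Y
U(20): 20−17=3 → D
M(12): 12−17=-5≡21 → V
S(18): 18−17=1 → B
T(19): 19−17=2 → C
X(23): 23−17=6 → G
J(9): 9−17=-8≡18 → S
V(21): 21−17=4 → E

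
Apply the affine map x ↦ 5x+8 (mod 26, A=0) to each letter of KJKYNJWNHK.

GBGYVBOVRG

K(10): 5·10+8=58≡6 → G
J(9): 5·9+8=53≡1 → B
K(10): 5·10+8=58≡6 → G
Y(24): 5·24+8=128≡24 → Y
N(13): 5·13+8=73≡21 → V
J(9): 5·9+8=53≡1 → B
W(22): 5·22+8=118≡14 → O
N(13): 5·13+8=73≡21 → V
H(7): 5·7+8=43≡17 → R
K(10): 5·10+8=58≡6 → G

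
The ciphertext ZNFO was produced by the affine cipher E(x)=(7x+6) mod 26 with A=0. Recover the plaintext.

The inverse of 7 mod 26 is 15, since 7·15=105≡1. Apply D(y)=15·(y−6) mod 26:
Z(25): 15·(25−6)=285≡25 → Z
N(13): 15·(13−6)=105≡1 → B
F(5): 15·(5−6)=-15≡11 → L
O(14): 15·(14−6)=120≡16 → Q

ZBLQ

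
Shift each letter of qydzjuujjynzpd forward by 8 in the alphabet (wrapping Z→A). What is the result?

yglhrccrrgvhxl

q(16): 16+8=24 → y
y(24): 24+8=32≡6 → g
d(3): 3+8=11 → l
z(25): 25+8=33≡7 → h
j(9): 9+8=17 → r
u(20): 20+8=28≡2 → c
u(20): 20+8=28≡2 → c
j(9): 9+8=17 → r
j(9): 9+8=17 → r
y(24): 24+8=32≡6 → g
n(13): 13+8=21 → v
z(25): 25+8=33≡7 → h
p(15): 15+8=23 → x
d(3): 3+8=11 → l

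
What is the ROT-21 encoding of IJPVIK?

DEKQDF

I(8): 8+21=29≡3 → D
J(9): 9+21=30≡4 → E
P(15): 15+21=36≡10 → K
V(21): 21+21=42≡16 → Q
I(8): 8+21=29≡3 → D
K(10): 10+21=31≡5 → F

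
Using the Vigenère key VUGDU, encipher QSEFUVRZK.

LMKIOQLFN

Repeat the key across the message: VUGDUVUGD
Q(16)+V(21): 37≡11 → L
S(18)+U(20): 38≡12 → M
E(4)+G(6): 10 → K
F(5)+D(3): 8 → I
U(20)+U(20): 40≡14 → O
V(21)+V(21): 42≡16 → Q
R(17)+U(20): 37≡11 → L
Z(25)+G(6): 31≡5 → F
K(10)+D(3): 13 → N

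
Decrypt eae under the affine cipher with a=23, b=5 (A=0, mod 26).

The inverse of 23 mod 26 is 17, since 23·17=391≡1. Apply D(y)=17·(y−5) mod 26:
e(4): 17·(4−5)=-17≡9 → j
a(0): 17·(0−5)=-85≡19 → t
e(4): 17·(4−5)=-17≡9 → j

jtj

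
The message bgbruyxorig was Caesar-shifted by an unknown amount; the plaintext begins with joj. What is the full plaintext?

jojzcgfwzqo

From the crib: b(1)−j(9)=-8≡18, so the shift is 18.
Subtract 18 from each ciphertext letter:
b(1): 1−18=-17≡9 → j
g(6): 6−18=-12≡14 → o
b(1): 1−18=-17≡9 → j
r(17): 17−18=-1≡25 → z
u(20): 20−18=2 → c
y(24): 24−18=6 → g
x(23): 23−18=5 → f
o(14): 14−18=-4≡22 → w
r(17): 17−18=-1≡25 → z
i(8): 8−18=-10≡16 → q
g(6): 6−18=-12≡14 → o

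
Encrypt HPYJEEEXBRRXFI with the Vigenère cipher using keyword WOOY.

Repeat the key across the message: WOOYWOOYWOOYWO
H(7)+W(22): 29≡3 → D
P(15)+O(14): 29≡3 → D
Y(24)+O(14): 38≡12 → M
J(9)+Y(24): 33≡7 → H
E(4)+W(22): 26≡0 → A
E(4)+O(14): 18 → S
E(4)+O(14): 18 → S
X(23)+Y(24): 47≡21 → V
B(1)+W(22): 23 → X
R(17)+O(14): 31≡5 → F
R(17)+O(14): 31≡5 → F
X(23)+Y(24): 47≡21 → V
F(5)+W(22): 27≡1 → B
I(8)+O(14): 22 → W

DDMHASSVXFFVBW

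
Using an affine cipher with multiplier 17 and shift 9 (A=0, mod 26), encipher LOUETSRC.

L(11): 17·11+9=196≡14 → O
O(14): 17·14+9=247≡13 → N
U(20): 17·20+9=349≡11 → L
E(4): 17·4+9=77≡25 → Z
T(19): 17·19+9=332≡20 → U
S(18): 17·18+9=315≡3 → D
R(17): 17·17+9=298≡12 → M
C(2): 17·2+9=43≡17 → R

ONLZUDMR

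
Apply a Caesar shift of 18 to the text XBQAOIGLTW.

PTISGAYDLO

X(23): 23+18=41≡15 → P
B(1): 1+18=19 → T
Q(16): 16+18=34≡8 → I
A(0): 0+18=18 → S
O(14): 14+18=32≡6 → G
I(8): 8+18=26≡0 → A
G(6): 6+18=24 → Y
L(11): 11+18=29≡3 → D
T(19): 19+18=37≡11 → L
W(22): 22+18=40≡14 → O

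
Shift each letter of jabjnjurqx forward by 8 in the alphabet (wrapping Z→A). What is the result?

j(9): 9+8=17 → r
a(0): 0+8=8 → i
b(1): 1+8=9 → j
j(9): 9+8=17 → r
n(13): 13+8=21 → v
j(9): 9+8=17 → r
u(20): 20+8=28≡2 → c
r(17): 17+8=25 → z
q(16): 16+8=24 → y
x(23): 23+8=31≡5 → f

rijrvrczyf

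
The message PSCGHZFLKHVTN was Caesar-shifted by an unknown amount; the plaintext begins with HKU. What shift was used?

8

From the crib: P(15)−H(7)=8, so the shift is 8.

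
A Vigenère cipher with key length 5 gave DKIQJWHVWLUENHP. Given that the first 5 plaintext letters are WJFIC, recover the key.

HBDIH

Subtract each crib letter from the matching ciphertext letter (mod 26):
D(3)−W(22)=-19≡7 → H
K(10)−J(9)=1 → B
I(8)−F(5)=3 → D
Q(16)−I(8)=8 → I
J(9)−C(2)=7 → H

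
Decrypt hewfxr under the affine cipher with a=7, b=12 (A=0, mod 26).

The inverse of 7 mod 26 is 15, since 7·15=105≡1. Apply D(y)=15·(y−12) mod 26:
h(7): 15·(7−12)=-75≡3 → d
e(4): 15·(4−12)=-120≡10 → k
w(22): 15·(22−12)=150≡20 → u
f(5): 15·(5−12)=-105≡25 → z
x(23): 15·(23−12)=165≡9 → j
r(17): 15·(17−12)=75≡23 → x

dkuzjx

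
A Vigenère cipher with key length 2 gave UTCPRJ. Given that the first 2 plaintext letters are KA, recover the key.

Subtract each crib letter from the matching ciphertext letter (mod 26):
U(20)−K(10)=10 → K
T(19)−A(0)=19 → T

KT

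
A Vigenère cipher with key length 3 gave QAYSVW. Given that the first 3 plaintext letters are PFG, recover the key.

Subtract each crib letter from the matching ciphertext letter (mod 26):
Q(16)−P(15)=1 → B
A(0)−F(5)=-5≡21 → V
Y(24)−G(6)=18 → S

BVS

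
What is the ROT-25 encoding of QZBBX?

Q(16): 16+25=41≡15 → P
Z(25): 25+25=50≡24 → Y
B(1): 1+25=26≡0 → A
B(1): 1+25=26≡0 → A
X(23): 23+25=48≡22 → W

PYAAW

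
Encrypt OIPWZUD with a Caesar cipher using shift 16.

O(14): 14+16=30≡4 → E
I(8): 8+16=24 → Y
P(15): 15+16=31≡5 → F
W(22): 22+16=38≡12 → M
Z(25): 25+16=41≡15 → P
U(20): 20+16=36≡10 → K
D(3): 3+16=19 → T

EYFMPKT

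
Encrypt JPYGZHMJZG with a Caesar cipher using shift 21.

EKTBUCHEUB

J(9): 9+21=30≡4 → E
P(15): 15+21=36≡10 → K
Y(24): 24+21=45≡19 → T
G(6): 6+21=27≡1 → B
Z(25): 25+21=46≡20 → U
H(7): 7+21=28≡2 → C
M(12): 12+21=33≡7 → H
J(9): 9+21=30≡4 → E
Z(25): 25+21=46≡20 → U
G(6): 6+21=27≡1 → B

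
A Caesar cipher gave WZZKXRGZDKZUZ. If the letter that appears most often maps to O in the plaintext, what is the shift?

11

The most frequent ciphertext letter is Z (appears 5 times).
Z is position 25; O is position 14.
Shift = 11.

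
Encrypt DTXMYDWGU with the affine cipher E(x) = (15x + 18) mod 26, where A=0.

LRZQOLKEG

D(3): 15·3+18=63≡11 → L
T(19): 15·19+18=303≡17 → R
X(23): 15·23+18=363≡25 → Z
M(12): 15·12+18=198≡16 → Q
Y(24): 15·24+18=378≡14 → O
D(3): 15·3+18=63≡11 → L
W(22): 15·22+18=348≡10 → K
G(6): 15·6+18=108≡4 → E
U(20): 15·20+18=318≡6 → G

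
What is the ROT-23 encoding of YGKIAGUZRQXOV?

Y(24): 24+23=47≡21 → V
G(6): 6+23=29≡3 → D
K(10): 10+23=33≡7 → H
I(8): 8+23=31≡5 → F
A(0): 0+23=23 → X
G(6): 6+23=29≡3 → D
U(20): 20+23=43≡17 → R
Z(25): 25+23=48≡22 → W
R(17): 17+23=40≡14 → O
Q(16): 16+23=39≡13 → N
X(23): 23+23=46≡20 → U
O(14): 14+23=37≡11 → L
V(21): 21+23=44≡18 → S

VDHFXDRWONULS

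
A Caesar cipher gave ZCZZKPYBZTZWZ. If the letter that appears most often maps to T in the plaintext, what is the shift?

The most frequent ciphertext letter is Z (appears 6 times).
Z is position 25; T is position 19.
Shift = 6.

6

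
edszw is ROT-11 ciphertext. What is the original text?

tshol

e(4): 4−11=-7≡19 → t
d(3): 3−11=-8≡18 → s
s(18): 18−11=7 → h
z(25): 25−11=14 → o
w(22): 22−11=11 → l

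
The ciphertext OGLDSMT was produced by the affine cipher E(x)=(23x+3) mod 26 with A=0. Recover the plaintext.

FZGAVXM

The inverse of 23 mod 26 is 17, since 23·17=391≡1. Apply D(y)=17·(y−3) mod 26:
O(14): 17·(14−3)=187≡5 → F
G(6): 17·(6−3)=51≡25 → Z
L(11): 17·(11−3)=136≡6 → G
D(3): 17·(3−3)=0 → A
S(18): 17·(18−3)=255≡21 → V
M(12): 17·(12−3)=153≡23 → X
T(19): 17·(19−3)=272≡12 → M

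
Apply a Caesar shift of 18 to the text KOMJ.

CGEB

K(10): 10+18=28≡2 → C
O(14): 14+18=32≡6 → G
M(12): 12+18=30≡4 → E
J(9): 9+18=27≡1 → B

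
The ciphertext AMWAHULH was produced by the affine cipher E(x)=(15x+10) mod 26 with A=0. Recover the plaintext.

The inverse of 15 mod 26 is 7, since 15·7=105≡1. Apply D(y)=7·(y−10) mod 26:
A(0): 7·(0−10)=-70≡8 → I
M(12): 7·(12−10)=14 → O
W(22): 7·(22−10)=84≡6 → G
A(0): 7·(0−10)=-70≡8 → I
H(7): 7·(7−10)=-21≡5 → F
U(20): 7·(20−10)=70≡18 → S
L(11): 7·(11−10)=7 → H
H(7): 7·(7−10)=-21≡5 → F

IOGIFSHF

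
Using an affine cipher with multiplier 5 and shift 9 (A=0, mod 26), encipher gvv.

nkk

g(6): 5·6+9=39≡13 → n
v(21): 5·21+9=114≡10 → k
v(21): 5·21+9=114≡10 → k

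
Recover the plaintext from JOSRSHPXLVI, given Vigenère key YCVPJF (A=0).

Repeat the key across the ciphertext: YCVPJFYCVPJ
J(9)−Y(24): -15≡11 → L
O(14)−C(2): 12 → M
S(18)−V(21): -3≡23 → X
R(17)−P(15): 2 → C
S(18)−J(9): 9 → J
H(7)−F(5): 2 → C
P(15)−Y(24): -9≡17 → R
X(23)−C(2): 21 → V
L(11)−V(21): -10≡16 → Q
V(21)−P(15): 6 → G
I(8)−J(9): -1≡25 → Z

LMXCJCRVQGZ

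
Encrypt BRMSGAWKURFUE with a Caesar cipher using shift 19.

UKFLZTPDNKYNX

B(1): 1+19=20 → U
R(17): 17+19=36≡10 → K
M(12): 12+19=31≡5 → F
S(18): 18+19=37≡11 → L
G(6): 6+19=25 → Z
A(0): 0+19=19 → T
W(22): 22+19=41≡15 → P
K(10): 10+19=29≡3 → D
U(20): 20+19=39≡13 → N
R(17): 17+19=36≡10 → K
F(5): 5+19=24 → Y
U(20): 20+19=39≡13 → N
E(4): 4+19=23 → X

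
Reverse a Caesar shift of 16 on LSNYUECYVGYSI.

VCXIEOMIFQICS

L(11): 11−16=-5≡21 → V
S(18): 18−16=2 → C
N(13): 13−16=-3≡23 → X
Y(24): 24−16=8 → I
U(20): 20−16=4 → E
E(4): 4−16=-12≡14 → O
C(2): 2−16=-14≡12 → M
Y(24): 24−16=8 → I
V(21): 21−16=5 → F
G(6): 6−16=-10≡16 → Q
Y(24): 24−16=8 → I
S(18): 18−16=2 → C
I(8): 8−16=-8≡18 → S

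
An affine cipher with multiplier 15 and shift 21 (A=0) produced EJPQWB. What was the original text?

LUKRHQ

The inverse of 15 mod 26 is 7, since 15·7=105≡1. Apply D(y)=7·(y−21) mod 26:
E(4): 7·(4−21)=-119≡11 → L
J(9): 7·(9−21)=-84≡20 → U
P(15): 7·(15−21)=-42≡10 → K
Q(16): 7·(16−21)=-35≡17 → R
W(22): 7·(22−21)=7 → H
B(1): 7·(1−21)=-140≡16 → Q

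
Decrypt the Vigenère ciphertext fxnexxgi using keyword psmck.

Repeat the key across the ciphertext: psmckpsm
f(5)−p(15): -10≡16 → q
x(23)−s(18): 5 → f
n(13)−m(12): 1 → b
e(4)−c(2): 2 → c
x(23)−k(10): 13 → n
x(23)−p(15): 8 → i
g(6)−s(18): -12≡14 → o
i(8)−m(12): -4≡22 → w

qfbcniow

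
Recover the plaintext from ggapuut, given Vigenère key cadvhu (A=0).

Repeat the key across the ciphertext: cadvhuc
g(6)−c(2): 4 → e
g(6)−a(0): 6 → g
a(0)−d(3): -3≡23 → x
p(15)−v(21): -6≡20 → u
u(20)−h(7): 13 → n
u(20)−u(20): 0 → a
t(19)−c(2): 17 → r

egxunar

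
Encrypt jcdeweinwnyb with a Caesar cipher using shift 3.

j(9): 9+3=12 → m
c(2): 2+3=5 → f
d(3): 3+3=6 → g
e(4): 4+3=7 → h
w(22): 22+3=25 → z
e(4): 4+3=7 → h
i(8): 8+3=11 → l
n(13): 13+3=16 → q
w(22): 22+3=25 → z
n(13): 13+3=16 → q
y(24): 24+3=27≡1 → b
b(1): 1+3=4 → e

mfghzhlqzqbe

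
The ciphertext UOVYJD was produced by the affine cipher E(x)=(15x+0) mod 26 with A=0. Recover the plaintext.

KURMLV

The inverse of 15 mod 26 is 7, since 15·7=105≡1. Apply D(y)=7·(y−0) mod 26:
U(20): 7·(20−0)=140≡10 → K
O(14): 7·(14−0)=98≡20 → U
V(21): 7·(21−0)=147≡17 → R
Y(24): 7·(24−0)=168≡12 → M
J(9): 7·(9−0)=63≡11 → L
D(3): 7·(3−0)=21 → V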